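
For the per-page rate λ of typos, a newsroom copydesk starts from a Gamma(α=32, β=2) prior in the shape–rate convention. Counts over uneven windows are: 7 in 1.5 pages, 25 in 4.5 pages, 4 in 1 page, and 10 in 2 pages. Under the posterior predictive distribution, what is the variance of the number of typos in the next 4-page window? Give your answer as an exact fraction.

4680/121

Total count: 7 + 25 + 4 + 10 = 46.
Total exposure: 1.5 + 4.5 + 1 + 2 = 9 pages.
Posterior: α' = 32 + 46 = 78, β' = 2 + 9 = 11.
The posterior predictive for a window of length T is Negative Binomial with variance T·α'·(β'+T)/β'² = 4·78·15/121 = 4680/121.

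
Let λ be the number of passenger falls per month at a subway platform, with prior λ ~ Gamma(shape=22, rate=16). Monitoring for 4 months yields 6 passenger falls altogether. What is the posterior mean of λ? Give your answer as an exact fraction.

Total count 6 over total exposure 4 months.
The Gamma prior is conjugate for the Poisson rate, so λ | data ~ Gamma(22+6, 16+4) = Gamma(28, 20).
Posterior mean = α'/β' = 28/20 = 7/5.

7/5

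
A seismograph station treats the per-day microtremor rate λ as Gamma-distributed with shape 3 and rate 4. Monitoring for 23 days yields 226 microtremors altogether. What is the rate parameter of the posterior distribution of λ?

Total count 226 over total exposure 23 days.
Gamma(α, β) with Poisson data over total exposure Σt gives posterior Gamma(α+Σx, β+Σt) = Gamma(229, 27).

27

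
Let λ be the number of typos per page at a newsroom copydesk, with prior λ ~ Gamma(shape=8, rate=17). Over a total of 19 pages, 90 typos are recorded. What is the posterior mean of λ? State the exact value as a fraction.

49/18

Total count 90 over total exposure 19 pages.
The Gamma prior is conjugate for the Poisson rate, so λ | data ~ Gamma(8+90, 17+19) = Gamma(98, 36).
Posterior mean = α'/β' = 98/36 = 49/18.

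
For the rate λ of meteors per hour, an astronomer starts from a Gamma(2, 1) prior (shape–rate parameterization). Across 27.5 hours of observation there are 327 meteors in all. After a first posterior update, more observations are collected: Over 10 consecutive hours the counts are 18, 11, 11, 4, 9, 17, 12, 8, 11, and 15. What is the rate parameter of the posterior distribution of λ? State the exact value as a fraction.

Total count 327 over total exposure 27.5 hours.
After the first batch: Gamma(2 + 327, 1 + 27.5) = Gamma(329, 57/2).
Total count: 18 + 11 + 11 + 4 + 9 + 17 + 12 + 8 + 11 + 15 = 116.
Total exposure: 10 hours.
After the second batch: Gamma(329 + 116, 57/2 + 10) = Gamma(445, 77/2).

77/2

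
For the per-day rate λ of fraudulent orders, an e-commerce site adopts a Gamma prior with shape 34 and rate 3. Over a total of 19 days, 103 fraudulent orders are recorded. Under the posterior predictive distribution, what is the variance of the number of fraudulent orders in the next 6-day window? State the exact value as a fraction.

5754/121

Total count 103 over total exposure 19 days.
Posterior: α' = 34 + 103 = 137, β' = 3 + 19 = 22.
The posterior predictive for a window of length T is Negative Binomial with variance T·α'·(β'+T)/β'² = 6·137·28/484 = 5754/121.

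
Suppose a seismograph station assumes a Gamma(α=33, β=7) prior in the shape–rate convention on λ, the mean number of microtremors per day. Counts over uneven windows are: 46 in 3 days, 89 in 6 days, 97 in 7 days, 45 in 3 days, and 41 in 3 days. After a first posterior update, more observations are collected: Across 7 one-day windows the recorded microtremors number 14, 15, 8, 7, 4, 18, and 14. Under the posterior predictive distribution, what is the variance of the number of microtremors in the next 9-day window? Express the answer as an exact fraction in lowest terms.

Total count: 46 + 89 + 97 + 45 + 41 = 318.
Total exposure: 3 + 6 + 7 + 3 + 3 = 22 days.
After the first batch: Gamma(33 + 318, 7 + 22) = Gamma(351, 29).
Total count: 14 + 15 + 8 + 7 + 4 + 18 + 14 = 80.
Total exposure: 7 days.
After the second batch: Gamma(351 + 80, 29 + 7) = Gamma(431, 36).
The posterior predictive for a window of length T is Negative Binomial with variance T·α'·(β'+T)/β'² = 9·431·45/1296 = 2155/16.

2155/16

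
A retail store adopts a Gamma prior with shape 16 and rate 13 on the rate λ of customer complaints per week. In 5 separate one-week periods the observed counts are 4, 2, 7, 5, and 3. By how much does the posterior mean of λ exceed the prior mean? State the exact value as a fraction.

193/234

Total count: 4 + 2 + 7 + 5 + 3 = 21.
Total exposure: 5 weeks.
Posterior: α' = 16 + 21 = 37, β' = 13 + 5 = 18.
Posterior mean = 37/18 = 37/18; prior mean = 16/13 = 16/13. Difference = 37/18 − 16/13 = 193/234.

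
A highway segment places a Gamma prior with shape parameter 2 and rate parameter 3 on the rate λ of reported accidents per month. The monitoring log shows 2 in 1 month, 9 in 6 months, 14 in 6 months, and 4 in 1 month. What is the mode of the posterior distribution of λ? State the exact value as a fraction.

30/17

Total count: 2 + 9 + 14 + 4 = 29.
Total exposure: 1 + 6 + 6 + 1 = 14 months.
By Gamma–Poisson conjugacy, the posterior is Gamma(α + Σx, β + Σt) = Gamma(2 + 29, 3 + 14) = Gamma(31, 17).
Posterior mode = (α'−1)/β' = 30/17.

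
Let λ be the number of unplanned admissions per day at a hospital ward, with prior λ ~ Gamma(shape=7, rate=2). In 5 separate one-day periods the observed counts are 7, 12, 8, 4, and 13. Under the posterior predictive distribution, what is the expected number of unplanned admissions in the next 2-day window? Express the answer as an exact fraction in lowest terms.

102/7

Total count: 7 + 12 + 8 + 4 + 13 = 44.
Total exposure: 5 days.
Gamma(α, β) with Poisson data over total exposure Σt gives posterior Gamma(α+Σx, β+Σt) = Gamma(51, 7).
Predictive mean over a 2-day window = T·E[λ|data] = 2·51/7 = 102/7.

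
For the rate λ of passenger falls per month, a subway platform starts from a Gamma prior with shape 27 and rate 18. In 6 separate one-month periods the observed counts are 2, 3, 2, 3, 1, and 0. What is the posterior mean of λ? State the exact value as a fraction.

Total count: 2 + 3 + 2 + 3 + 1 + 0 = 11.
Total exposure: 6 months.
The Gamma prior is conjugate for the Poisson rate, so λ | data ~ Gamma(27+11, 18+6) = Gamma(38, 24).
Posterior mean = α'/β' = 38/24 = 19/12.

19/12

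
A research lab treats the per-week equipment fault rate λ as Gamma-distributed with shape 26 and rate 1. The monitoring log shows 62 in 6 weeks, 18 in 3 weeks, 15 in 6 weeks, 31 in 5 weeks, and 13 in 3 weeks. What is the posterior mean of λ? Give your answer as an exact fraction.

55/8

Total count: 62 + 18 + 15 + 31 + 13 = 139.
Total exposure: 6 + 3 + 6 + 5 + 3 = 23 weeks.
Conjugate update: add total count to the shape and total exposure to the rate, giving Gamma(165, 24).
Posterior mean = α'/β' = 165/24 = 55/8.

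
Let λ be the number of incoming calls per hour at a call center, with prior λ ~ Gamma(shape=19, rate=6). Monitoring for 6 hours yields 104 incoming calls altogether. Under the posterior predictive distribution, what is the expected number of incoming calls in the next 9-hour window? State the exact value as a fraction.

369/4

Total count 104 over total exposure 6 hours.
Gamma(α, β) with Poisson data over total exposure Σt gives posterior Gamma(α+Σx, β+Σt) = Gamma(123, 12).
Predictive mean over a 9-hour window = T·E[λ|data] = 9·123/12 = 369/4.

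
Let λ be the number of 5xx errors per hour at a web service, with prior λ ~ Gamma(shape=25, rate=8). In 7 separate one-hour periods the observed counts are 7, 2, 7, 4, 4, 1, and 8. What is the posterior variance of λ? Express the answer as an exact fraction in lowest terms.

58/225

Total count: 7 + 2 + 7 + 4 + 4 + 1 + 8 = 33.
Total exposure: 7 hours.
Posterior: α' = 25 + 33 = 58, β' = 8 + 7 = 15.
Posterior variance = α'/β'² = 58/225.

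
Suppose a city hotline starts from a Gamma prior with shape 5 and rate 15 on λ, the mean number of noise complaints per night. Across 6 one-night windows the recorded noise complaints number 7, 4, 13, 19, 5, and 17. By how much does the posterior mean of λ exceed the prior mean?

Total count: 7 + 4 + 13 + 19 + 5 + 17 = 65.
Total exposure: 6 nights.
Posterior: α' = 5 + 65 = 70, β' = 15 + 6 = 21.
Posterior mean = 70/21 = 10/3; prior mean = 5/15 = 1/3. Difference = 10/3 − 1/3 = 3.

3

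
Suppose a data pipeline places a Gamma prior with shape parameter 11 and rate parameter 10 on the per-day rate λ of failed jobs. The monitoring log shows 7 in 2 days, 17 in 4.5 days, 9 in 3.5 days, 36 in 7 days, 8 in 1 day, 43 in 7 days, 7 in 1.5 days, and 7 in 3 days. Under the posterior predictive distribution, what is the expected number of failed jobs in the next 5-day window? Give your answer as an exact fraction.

1450/79

Total count: 7 + 17 + 9 + 36 + 8 + 43 + 7 + 7 = 134.
Total exposure: 2 + 4.5 + 3.5 + 7 + 1 + 7 + 1.5 + 3 = 29.5 days.
Conjugate update: add total count to the shape and total exposure to the rate, giving Gamma(145, 79/2).
Predictive mean over a 5-day window = T·E[λ|data] = 5·145/(79/2) = 1450/79.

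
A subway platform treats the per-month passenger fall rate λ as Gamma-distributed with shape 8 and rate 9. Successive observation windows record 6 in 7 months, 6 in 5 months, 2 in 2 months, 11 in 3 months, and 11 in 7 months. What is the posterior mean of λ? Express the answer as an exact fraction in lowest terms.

Total count: 6 + 6 + 2 + 11 + 11 = 36.
Total exposure: 7 + 5 + 2 + 3 + 7 = 24 months.
Conjugate update: add total count to the shape and total exposure to the rate, giving Gamma(44, 33).
Posterior mean = α'/β' = 44/33 = 4/3.

4/3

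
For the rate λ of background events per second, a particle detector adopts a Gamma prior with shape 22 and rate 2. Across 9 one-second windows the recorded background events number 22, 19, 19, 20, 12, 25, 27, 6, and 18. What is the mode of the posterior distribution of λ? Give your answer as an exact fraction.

189/11

Total count: 22 + 19 + 19 + 20 + 12 + 25 + 27 + 6 + 18 = 168.
Total exposure: 9 seconds.
Conjugate update: add total count to the shape and total exposure to the rate, giving Gamma(190, 11).
Posterior mode = (α'−1)/β' = 189/11.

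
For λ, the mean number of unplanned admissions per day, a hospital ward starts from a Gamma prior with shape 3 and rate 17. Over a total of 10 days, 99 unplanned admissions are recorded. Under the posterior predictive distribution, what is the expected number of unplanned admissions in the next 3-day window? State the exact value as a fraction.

34/3

Total count 99 over total exposure 10 days.
Posterior: α' = 3 + 99 = 102, β' = 17 + 10 = 27.
Predictive mean over a 3-day window = T·E[λ|data] = 3·102/27 = 34/3.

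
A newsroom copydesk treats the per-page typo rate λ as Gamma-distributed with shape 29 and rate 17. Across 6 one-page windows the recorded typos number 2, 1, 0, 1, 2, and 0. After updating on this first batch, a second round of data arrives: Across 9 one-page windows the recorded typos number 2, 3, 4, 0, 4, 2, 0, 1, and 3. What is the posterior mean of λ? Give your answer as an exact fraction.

Total count: 2 + 1 + 0 + 1 + 2 + 0 = 6.
Total exposure: 6 pages.
After the first batch: Gamma(29 + 6, 17 + 6) = Gamma(35, 23).
Total count: 2 + 3 + 4 + 0 + 4 + 2 + 0 + 1 + 3 = 19.
Total exposure: 9 pages.
After the second batch: Gamma(35 + 19, 23 + 9) = Gamma(54, 32).
Posterior mean = α'/β' = 54/32 = 27/16.

27/16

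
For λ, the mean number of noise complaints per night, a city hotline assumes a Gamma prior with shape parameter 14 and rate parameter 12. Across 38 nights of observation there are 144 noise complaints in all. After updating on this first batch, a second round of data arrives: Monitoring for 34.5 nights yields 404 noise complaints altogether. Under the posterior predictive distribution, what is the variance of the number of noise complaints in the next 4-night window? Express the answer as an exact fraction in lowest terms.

Total count 144 over total exposure 38 nights.
After the first batch: Gamma(14 + 144, 12 + 38) = Gamma(158, 50).
Total count 404 over total exposure 34.5 nights.
After the second batch: Gamma(158 + 404, 50 + 34.5) = Gamma(562, 169/2).
The posterior predictive for a window of length T is Negative Binomial with variance T·α'·(β'+T)/β'² = 4·562·(177/2)/(28561/4) = 795792/28561.

795792/28561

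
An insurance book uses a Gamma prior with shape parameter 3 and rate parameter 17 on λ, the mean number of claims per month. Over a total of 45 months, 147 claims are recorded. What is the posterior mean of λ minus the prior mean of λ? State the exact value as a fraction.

1182/527

Total count 147 over total exposure 45 months.
Conjugate update: add total count to the shape and total exposure to the rate, giving Gamma(150, 62).
Posterior mean = 150/62 = 75/31; prior mean = 3/17 = 3/17. Difference = 75/31 − 3/17 = 1182/527.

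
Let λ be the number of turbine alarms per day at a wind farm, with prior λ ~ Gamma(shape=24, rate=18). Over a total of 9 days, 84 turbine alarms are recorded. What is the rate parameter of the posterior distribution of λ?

Total count 84 over total exposure 9 days.
By Gamma–Poisson conjugacy, the posterior is Gamma(α + Σx, β + Σt) = Gamma(24 + 84, 18 + 9) = Gamma(108, 27).

27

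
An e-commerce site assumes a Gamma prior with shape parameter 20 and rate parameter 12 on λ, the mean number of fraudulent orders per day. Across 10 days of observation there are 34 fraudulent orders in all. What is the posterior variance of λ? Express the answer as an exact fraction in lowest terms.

27/242

Total count 34 over total exposure 10 days.
The Gamma prior is conjugate for the Poisson rate, so λ | data ~ Gamma(20+34, 12+10) = Gamma(54, 22).
Posterior variance = α'/β'² = 54/484 = 27/242.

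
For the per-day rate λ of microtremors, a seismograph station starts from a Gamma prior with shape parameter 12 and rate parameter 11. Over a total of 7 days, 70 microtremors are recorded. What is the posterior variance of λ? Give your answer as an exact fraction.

41/162

Total count 70 over total exposure 7 days.
Posterior: α' = 12 + 70 = 82, β' = 11 + 7 = 18.
Posterior variance = α'/β'² = 82/324 = 41/162.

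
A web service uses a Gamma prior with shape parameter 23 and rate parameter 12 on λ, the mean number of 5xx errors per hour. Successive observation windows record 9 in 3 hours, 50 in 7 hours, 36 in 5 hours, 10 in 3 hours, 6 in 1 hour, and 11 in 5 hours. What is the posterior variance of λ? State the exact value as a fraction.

Total count: 9 + 50 + 36 + 10 + 6 + 11 = 122.
Total exposure: 3 + 7 + 5 + 3 + 1 + 5 = 24 hours.
Posterior: α' = 23 + 122 = 145, β' = 12 + 24 = 36.
Posterior variance = α'/β'² = 145/1296.

145/1296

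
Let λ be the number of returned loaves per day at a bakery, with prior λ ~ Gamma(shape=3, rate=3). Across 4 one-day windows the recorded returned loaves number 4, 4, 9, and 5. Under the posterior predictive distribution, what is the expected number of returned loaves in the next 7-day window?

Total count: 4 + 4 + 9 + 5 = 22.
Total exposure: 4 days.
The Gamma prior is conjugate for the Poisson rate, so λ | data ~ Gamma(3+22, 3+4) = Gamma(25, 7).
Predictive mean over a 7-day window = T·E[λ|data] = 7·25/7 = 25.

25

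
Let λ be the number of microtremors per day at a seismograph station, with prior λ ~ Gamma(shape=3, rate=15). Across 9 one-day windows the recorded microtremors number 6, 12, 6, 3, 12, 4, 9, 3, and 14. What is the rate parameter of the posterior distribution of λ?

Total count: 6 + 12 + 6 + 3 + 12 + 4 + 9 + 3 + 14 = 69.
Total exposure: 9 days.
Conjugate update: add total count to the shape and total exposure to the rate, giving Gamma(72, 24).

24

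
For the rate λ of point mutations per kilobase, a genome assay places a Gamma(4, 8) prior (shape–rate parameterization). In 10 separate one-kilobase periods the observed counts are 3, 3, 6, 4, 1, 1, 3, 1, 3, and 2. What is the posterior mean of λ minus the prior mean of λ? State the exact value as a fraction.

Total count: 3 + 3 + 6 + 4 + 1 + 1 + 3 + 1 + 3 + 2 = 27.
Total exposure: 10 kilobases.
Conjugate update: add total count to the shape and total exposure to the rate, giving Gamma(31, 18).
Posterior mean = 31/18 = 31/18; prior mean = 4/8 = 1/2. Difference = 31/18 − 1/2 = 11/9.

11/9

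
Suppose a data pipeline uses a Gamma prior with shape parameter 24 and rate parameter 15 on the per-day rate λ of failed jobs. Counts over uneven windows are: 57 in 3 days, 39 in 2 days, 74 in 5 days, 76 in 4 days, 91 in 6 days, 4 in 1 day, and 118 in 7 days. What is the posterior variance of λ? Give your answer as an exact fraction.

Total count: 57 + 39 + 74 + 76 + 91 + 4 + 118 = 459.
Total exposure: 3 + 2 + 5 + 4 + 6 + 1 + 7 = 28 days.
Gamma(α, β) with Poisson data over total exposure Σt gives posterior Gamma(α+Σx, β+Σt) = Gamma(483, 43).
Posterior variance = α'/β'² = 483/1849.

483/1849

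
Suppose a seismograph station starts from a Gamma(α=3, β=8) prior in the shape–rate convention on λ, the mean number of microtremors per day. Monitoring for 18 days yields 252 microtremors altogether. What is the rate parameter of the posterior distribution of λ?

26

Total count 252 over total exposure 18 days.
Conjugate update: add total count to the shape and total exposure to the rate, giving Gamma(255, 26).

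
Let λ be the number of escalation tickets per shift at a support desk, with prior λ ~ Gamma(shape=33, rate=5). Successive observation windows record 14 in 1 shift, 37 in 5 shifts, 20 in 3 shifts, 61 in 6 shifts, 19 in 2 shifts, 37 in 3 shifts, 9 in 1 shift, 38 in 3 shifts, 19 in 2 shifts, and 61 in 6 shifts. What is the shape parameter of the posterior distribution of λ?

Total count: 14 + 37 + 20 + 61 + 19 + 37 + 9 + 38 + 19 + 61 = 315.
Total exposure: 1 + 5 + 3 + 6 + 2 + 3 + 1 + 3 + 2 + 6 = 32 shifts.
Posterior: α' = 33 + 315 = 348, β' = 5 + 32 = 37.

348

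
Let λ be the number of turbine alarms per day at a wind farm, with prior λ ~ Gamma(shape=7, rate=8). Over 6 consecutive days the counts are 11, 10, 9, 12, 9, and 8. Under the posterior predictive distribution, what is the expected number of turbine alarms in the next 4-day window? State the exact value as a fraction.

132/7

Total count: 11 + 10 + 9 + 12 + 9 + 8 = 59.
Total exposure: 6 days.
By Gamma–Poisson conjugacy, the posterior is Gamma(α + Σx, β + Σt) = Gamma(7 + 59, 8 + 6) = Gamma(66, 14).
Predictive mean over a 4-day window = T·E[λ|data] = 4·66/14 = 132/7.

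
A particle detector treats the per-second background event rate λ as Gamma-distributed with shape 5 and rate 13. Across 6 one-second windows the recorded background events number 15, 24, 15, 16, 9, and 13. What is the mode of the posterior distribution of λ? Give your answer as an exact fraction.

Total count: 15 + 24 + 15 + 16 + 9 + 13 = 92.
Total exposure: 6 seconds.
Gamma(α, β) with Poisson data over total exposure Σt gives posterior Gamma(α+Σx, β+Σt) = Gamma(97, 19).
Posterior mode = (α'−1)/β' = 96/19.

96/19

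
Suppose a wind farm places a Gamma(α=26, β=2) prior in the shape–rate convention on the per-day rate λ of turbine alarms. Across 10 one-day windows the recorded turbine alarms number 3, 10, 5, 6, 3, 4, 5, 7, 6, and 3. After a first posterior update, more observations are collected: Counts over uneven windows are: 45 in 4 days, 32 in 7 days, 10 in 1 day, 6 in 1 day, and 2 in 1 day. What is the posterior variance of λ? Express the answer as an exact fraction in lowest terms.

Total count: 3 + 10 + 5 + 6 + 3 + 4 + 5 + 7 + 6 + 3 = 52.
Total exposure: 10 days.
After the first batch: Gamma(26 + 52, 2 + 10) = Gamma(78, 12).
Total count: 45 + 32 + 10 + 6 + 2 = 95.
Total exposure: 4 + 7 + 1 + 1 + 1 = 14 days.
After the second batch: Gamma(78 + 95, 12 + 14) = Gamma(173, 26).
Posterior variance = α'/β'² = 173/676.

173/676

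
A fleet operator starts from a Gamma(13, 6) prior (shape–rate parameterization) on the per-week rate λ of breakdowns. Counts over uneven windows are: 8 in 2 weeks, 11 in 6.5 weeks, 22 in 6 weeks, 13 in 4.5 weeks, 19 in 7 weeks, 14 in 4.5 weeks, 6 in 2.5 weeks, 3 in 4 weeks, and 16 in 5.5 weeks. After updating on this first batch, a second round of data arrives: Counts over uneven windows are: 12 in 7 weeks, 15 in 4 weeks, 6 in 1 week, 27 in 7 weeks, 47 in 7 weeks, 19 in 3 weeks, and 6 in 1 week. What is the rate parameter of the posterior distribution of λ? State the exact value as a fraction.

157/2

Total count: 8 + 11 + 22 + 13 + 19 + 14 + 6 + 3 + 16 = 112.
Total exposure: 2 + 6.5 + 6 + 4.5 + 7 + 4.5 + 2.5 + 4 + 5.5 = 42.5 weeks.
After the first batch: Gamma(13 + 112, 6 + 42.5) = Gamma(125, 97/2).
Total count: 12 + 15 + 6 + 27 + 47 + 19 + 6 = 132.
Total exposure: 7 + 4 + 1 + 7 + 7 + 3 + 1 = 30 weeks.
After the second batch: Gamma(125 + 132, 97/2 + 30) = Gamma(257, 157/2).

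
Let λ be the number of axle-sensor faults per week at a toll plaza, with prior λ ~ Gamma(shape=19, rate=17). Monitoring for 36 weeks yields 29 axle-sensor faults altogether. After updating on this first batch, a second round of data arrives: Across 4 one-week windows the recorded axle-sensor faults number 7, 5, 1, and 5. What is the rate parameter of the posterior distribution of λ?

Total count 29 over total exposure 36 weeks.
After the first batch: Gamma(19 + 29, 17 + 36) = Gamma(48, 53).
Total count: 7 + 5 + 1 + 5 = 18.
Total exposure: 4 weeks.
After the second batch: Gamma(48 + 18, 53 + 4) = Gamma(66, 57).

57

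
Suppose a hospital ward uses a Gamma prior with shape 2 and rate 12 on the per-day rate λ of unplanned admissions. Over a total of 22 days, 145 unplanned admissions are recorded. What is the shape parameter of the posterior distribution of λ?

Total count 145 over total exposure 22 days.
Posterior: α' = 2 + 145 = 147, β' = 12 + 22 = 34.

147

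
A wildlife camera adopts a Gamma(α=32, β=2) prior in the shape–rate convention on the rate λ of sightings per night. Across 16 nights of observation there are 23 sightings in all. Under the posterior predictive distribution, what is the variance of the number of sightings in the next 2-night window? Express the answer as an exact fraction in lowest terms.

Total count 23 over total exposure 16 nights.
Gamma(α, β) with Poisson data over total exposure Σt gives posterior Gamma(α+Σx, β+Σt) = Gamma(55, 18).
The posterior predictive for a window of length T is Negative Binomial with variance T·α'·(β'+T)/β'² = 2·55·20/324 = 550/81.

550/81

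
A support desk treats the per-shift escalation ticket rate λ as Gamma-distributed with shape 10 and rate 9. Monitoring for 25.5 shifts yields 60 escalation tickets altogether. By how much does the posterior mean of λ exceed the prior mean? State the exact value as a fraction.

190/207

Total count 60 over total exposure 25.5 shifts.
The Gamma prior is conjugate for the Poisson rate, so λ | data ~ Gamma(10+60, 9+25.5) = Gamma(70, 69/2).
Posterior mean = 70/(69/2) = 140/69; prior mean = 10/9 = 10/9. Difference = 140/69 − 10/9 = 190/207.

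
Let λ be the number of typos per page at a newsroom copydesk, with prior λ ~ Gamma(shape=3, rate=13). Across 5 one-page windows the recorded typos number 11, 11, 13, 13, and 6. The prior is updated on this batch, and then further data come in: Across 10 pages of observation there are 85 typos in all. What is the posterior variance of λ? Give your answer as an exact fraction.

Total count: 11 + 11 + 13 + 13 + 6 = 54.
Total exposure: 5 pages.
After the first batch: Gamma(3 + 54, 13 + 5) = Gamma(57, 18).
Total count 85 over total exposure 10 pages.
After the second batch: Gamma(57 + 85, 18 + 10) = Gamma(142, 28).
Posterior variance = α'/β'² = 142/784 = 71/392.

71/392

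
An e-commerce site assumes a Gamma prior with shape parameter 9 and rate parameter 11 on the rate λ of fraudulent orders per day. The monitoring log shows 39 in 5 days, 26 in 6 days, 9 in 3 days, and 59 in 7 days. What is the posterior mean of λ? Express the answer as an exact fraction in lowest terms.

71/16

Total count: 39 + 26 + 9 + 59 = 133.
Total exposure: 5 + 6 + 3 + 7 = 21 days.
Posterior: α' = 9 + 133 = 142, β' = 11 + 21 = 32.
Posterior mean = α'/β' = 142/32 = 71/16.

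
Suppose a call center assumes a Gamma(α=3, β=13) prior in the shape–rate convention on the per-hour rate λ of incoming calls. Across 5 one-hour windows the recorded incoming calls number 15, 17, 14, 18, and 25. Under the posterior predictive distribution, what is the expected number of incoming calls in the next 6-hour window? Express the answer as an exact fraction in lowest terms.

Total count: 15 + 17 + 14 + 18 + 25 = 89.
Total exposure: 5 hours.
The Gamma prior is conjugate for the Poisson rate, so λ | data ~ Gamma(3+89, 13+5) = Gamma(92, 18).
Predictive mean over a 6-hour window = T·E[λ|data] = 6·92/18 = 92/3.

92/3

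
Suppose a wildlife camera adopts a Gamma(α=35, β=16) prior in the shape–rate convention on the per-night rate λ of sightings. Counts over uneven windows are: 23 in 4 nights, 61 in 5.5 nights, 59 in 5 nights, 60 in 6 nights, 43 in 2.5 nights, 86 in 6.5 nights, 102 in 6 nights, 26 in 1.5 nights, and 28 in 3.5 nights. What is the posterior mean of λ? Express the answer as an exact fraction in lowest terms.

Total count: 23 + 61 + 59 + 60 + 43 + 86 + 102 + 26 + 28 = 488.
Total exposure: 4 + 5.5 + 5 + 6 + 2.5 + 6.5 + 6 + 1.5 + 3.5 = 40.5 nights.
Gamma(α, β) with Poisson data over total exposure Σt gives posterior Gamma(α+Σx, β+Σt) = Gamma(523, 113/2).
Posterior mean = α'/β' = 523/(113/2) = 1046/113.

1046/113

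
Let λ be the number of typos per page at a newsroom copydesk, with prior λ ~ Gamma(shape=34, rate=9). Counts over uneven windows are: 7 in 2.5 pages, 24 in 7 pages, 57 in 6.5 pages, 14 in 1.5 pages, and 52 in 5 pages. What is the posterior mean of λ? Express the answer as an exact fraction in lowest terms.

376/63

Total count: 7 + 24 + 57 + 14 + 52 = 154.
Total exposure: 2.5 + 7 + 6.5 + 1.5 + 5 = 22.5 pages.
The Gamma prior is conjugate for the Poisson rate, so λ | data ~ Gamma(34+154, 9+22.5) = Gamma(188, 63/2).
Posterior mean = α'/β' = 188/(63/2) = 376/63.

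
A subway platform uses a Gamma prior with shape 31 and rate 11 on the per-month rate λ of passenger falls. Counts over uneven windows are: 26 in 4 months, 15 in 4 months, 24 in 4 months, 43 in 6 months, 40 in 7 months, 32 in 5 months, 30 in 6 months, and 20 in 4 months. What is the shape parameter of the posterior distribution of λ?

Total count: 26 + 15 + 24 + 43 + 40 + 32 + 30 + 20 = 230.
Total exposure: 4 + 4 + 4 + 6 + 7 + 5 + 6 + 4 = 40 months.
Posterior: α' = 31 + 230 = 261, β' = 11 + 40 = 51.

261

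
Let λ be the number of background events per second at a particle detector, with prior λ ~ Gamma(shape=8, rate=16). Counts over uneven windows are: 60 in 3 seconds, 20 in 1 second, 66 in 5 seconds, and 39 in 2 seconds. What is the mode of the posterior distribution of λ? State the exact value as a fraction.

Total count: 60 + 20 + 66 + 39 = 185.
Total exposure: 3 + 1 + 5 + 2 = 11 seconds.
The Gamma prior is conjugate for the Poisson rate, so λ | data ~ Gamma(8+185, 16+11) = Gamma(193, 27).
Posterior mode = (α'−1)/β' = 192/27 = 64/9.

64/9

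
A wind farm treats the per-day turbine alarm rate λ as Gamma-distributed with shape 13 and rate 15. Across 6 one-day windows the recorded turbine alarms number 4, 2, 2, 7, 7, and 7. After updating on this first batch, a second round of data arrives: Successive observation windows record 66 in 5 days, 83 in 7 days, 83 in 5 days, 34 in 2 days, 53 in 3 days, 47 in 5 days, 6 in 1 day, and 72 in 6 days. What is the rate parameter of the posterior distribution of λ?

55

Total count: 4 + 2 + 2 + 7 + 7 + 7 = 29.
Total exposure: 6 days.
After the first batch: Gamma(13 + 29, 15 + 6) = Gamma(42, 21).
Total count: 66 + 83 + 83 + 34 + 53 + 47 + 6 + 72 = 444.
Total exposure: 5 + 7 + 5 + 2 + 3 + 5 + 1 + 6 = 34 days.
After the second batch: Gamma(42 + 444, 21 + 34) = Gamma(486, 55).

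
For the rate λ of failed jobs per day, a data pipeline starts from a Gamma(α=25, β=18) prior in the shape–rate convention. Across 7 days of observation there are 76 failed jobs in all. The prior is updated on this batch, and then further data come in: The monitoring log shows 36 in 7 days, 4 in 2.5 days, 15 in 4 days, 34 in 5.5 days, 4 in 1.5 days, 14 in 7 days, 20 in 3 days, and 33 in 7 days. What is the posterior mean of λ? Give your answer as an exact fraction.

522/125

Total count 76 over total exposure 7 days.
After the first batch: Gamma(25 + 76, 18 + 7) = Gamma(101, 25).
Total count: 36 + 4 + 15 + 34 + 4 + 14 + 20 + 33 = 160.
Total exposure: 7 + 2.5 + 4 + 5.5 + 1.5 + 7 + 3 + 7 = 37.5 days.
After the second batch: Gamma(101 + 160, 25 + 37.5) = Gamma(261, 125/2).
Posterior mean = α'/β' = 261/(125/2) = 522/125.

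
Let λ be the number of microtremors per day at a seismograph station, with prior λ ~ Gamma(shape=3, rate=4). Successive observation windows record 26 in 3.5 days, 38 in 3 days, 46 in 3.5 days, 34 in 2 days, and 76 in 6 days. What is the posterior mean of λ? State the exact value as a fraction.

Total count: 26 + 38 + 46 + 34 + 76 = 220.
Total exposure: 3.5 + 3 + 3.5 + 2 + 6 = 18 days.
The Gamma prior is conjugate for the Poisson rate, so λ | data ~ Gamma(3+220, 4+18) = Gamma(223, 22).
Posterior mean = α'/β' = 223/22.

223/22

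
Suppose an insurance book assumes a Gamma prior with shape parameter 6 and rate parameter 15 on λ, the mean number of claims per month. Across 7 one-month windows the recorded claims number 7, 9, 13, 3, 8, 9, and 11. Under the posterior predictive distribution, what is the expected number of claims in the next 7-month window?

21

Total count: 7 + 9 + 13 + 3 + 8 + 9 + 11 = 60.
Total exposure: 7 months.
By Gamma–Poisson conjugacy, the posterior is Gamma(α + Σx, β + Σt) = Gamma(6 + 60, 15 + 7) = Gamma(66, 22).
Predictive mean over a 7-month window = T·E[λ|data] = 7·66/22 = 21.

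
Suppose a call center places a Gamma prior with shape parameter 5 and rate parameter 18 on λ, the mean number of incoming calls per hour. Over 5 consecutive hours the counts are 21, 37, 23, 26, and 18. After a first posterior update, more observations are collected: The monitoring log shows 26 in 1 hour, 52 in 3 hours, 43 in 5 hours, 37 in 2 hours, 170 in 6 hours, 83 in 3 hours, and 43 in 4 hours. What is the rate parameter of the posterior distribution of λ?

Total count: 21 + 37 + 23 + 26 + 18 = 125.
Total exposure: 5 hours.
After the first batch: Gamma(5 + 125, 18 + 5) = Gamma(130, 23).
Total count: 26 + 52 + 43 + 37 + 170 + 83 + 43 = 454.
Total exposure: 1 + 3 + 5 + 2 + 6 + 3 + 4 = 24 hours.
After the second batch: Gamma(130 + 454, 23 + 24) = Gamma(584, 47).

47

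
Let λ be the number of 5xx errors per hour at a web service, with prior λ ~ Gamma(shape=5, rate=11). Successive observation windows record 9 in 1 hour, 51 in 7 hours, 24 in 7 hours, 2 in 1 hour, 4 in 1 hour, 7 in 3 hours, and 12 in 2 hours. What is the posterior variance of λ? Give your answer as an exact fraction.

Total count: 9 + 51 + 24 + 2 + 4 + 7 + 12 = 109.
Total exposure: 1 + 7 + 7 + 1 + 1 + 3 + 2 = 22 hours.
Conjugate update: add total count to the shape and total exposure to the rate, giving Gamma(114, 33).
Posterior variance = α'/β'² = 114/1089 = 38/363.

38/363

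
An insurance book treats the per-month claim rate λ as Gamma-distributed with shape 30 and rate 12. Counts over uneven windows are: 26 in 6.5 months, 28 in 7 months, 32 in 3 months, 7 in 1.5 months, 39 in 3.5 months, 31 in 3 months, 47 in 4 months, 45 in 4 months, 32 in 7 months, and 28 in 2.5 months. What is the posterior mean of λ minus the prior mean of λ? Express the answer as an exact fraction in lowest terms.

Total count: 26 + 28 + 32 + 7 + 39 + 31 + 47 + 45 + 32 + 28 = 315.
Total exposure: 6.5 + 7 + 3 + 1.5 + 3.5 + 3 + 4 + 4 + 7 + 2.5 = 42 months.
By Gamma–Poisson conjugacy, the posterior is Gamma(α + Σx, β + Σt) = Gamma(30 + 315, 12 + 42) = Gamma(345, 54).
Posterior mean = 345/54 = 115/18; prior mean = 30/12 = 5/2. Difference = 115/18 − 5/2 = 35/9.

35/9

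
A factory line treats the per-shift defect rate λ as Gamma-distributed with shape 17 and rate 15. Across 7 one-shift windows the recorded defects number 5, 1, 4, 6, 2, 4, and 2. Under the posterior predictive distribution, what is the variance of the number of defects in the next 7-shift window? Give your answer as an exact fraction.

8323/484

Total count: 5 + 1 + 4 + 6 + 2 + 4 + 2 = 24.
Total exposure: 7 shifts.
Conjugate update: add total count to the shape and total exposure to the rate, giving Gamma(41, 22).
The posterior predictive for a window of length T is Negative Binomial with variance T·α'·(β'+T)/β'² = 7·41·29/484 = 8323/484.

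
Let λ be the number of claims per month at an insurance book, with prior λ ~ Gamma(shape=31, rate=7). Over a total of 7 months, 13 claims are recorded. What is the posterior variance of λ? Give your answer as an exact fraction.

11/49

Total count 13 over total exposure 7 months.
Gamma(α, β) with Poisson data over total exposure Σt gives posterior Gamma(α+Σx, β+Σt) = Gamma(44, 14).
Posterior variance = α'/β'² = 44/196 = 11/49.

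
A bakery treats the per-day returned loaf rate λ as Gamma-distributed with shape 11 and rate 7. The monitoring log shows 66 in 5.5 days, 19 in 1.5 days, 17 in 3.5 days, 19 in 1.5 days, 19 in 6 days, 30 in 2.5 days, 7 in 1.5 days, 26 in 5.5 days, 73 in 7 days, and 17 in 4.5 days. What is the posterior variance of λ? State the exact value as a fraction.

Total count: 66 + 19 + 17 + 19 + 19 + 30 + 7 + 26 + 73 + 17 = 293.
Total exposure: 5.5 + 1.5 + 3.5 + 1.5 + 6 + 2.5 + 1.5 + 5.5 + 7 + 4.5 = 39 days.
By Gamma–Poisson conjugacy, the posterior is Gamma(α + Σx, β + Σt) = Gamma(11 + 293, 7 + 39) = Gamma(304, 46).
Posterior variance = α'/β'² = 304/2116 = 76/529.

76/529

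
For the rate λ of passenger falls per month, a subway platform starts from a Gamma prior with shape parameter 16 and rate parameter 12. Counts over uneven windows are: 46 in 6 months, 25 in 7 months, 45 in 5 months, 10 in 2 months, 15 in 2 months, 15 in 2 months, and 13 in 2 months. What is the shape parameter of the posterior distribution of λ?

Total count: 46 + 25 + 45 + 10 + 15 + 15 + 13 = 169.
Total exposure: 6 + 7 + 5 + 2 + 2 + 2 + 2 = 26 months.
Conjugate update: add total count to the shape and total exposure to the rate, giving Gamma(185, 38).

185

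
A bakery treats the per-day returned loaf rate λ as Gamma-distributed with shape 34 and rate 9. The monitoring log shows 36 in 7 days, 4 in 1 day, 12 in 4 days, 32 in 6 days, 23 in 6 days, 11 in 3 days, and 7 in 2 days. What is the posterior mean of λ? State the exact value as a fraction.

Total count: 36 + 4 + 12 + 32 + 23 + 11 + 7 = 125.
Total exposure: 7 + 1 + 4 + 6 + 6 + 3 + 2 = 29 days.
Posterior: α' = 34 + 125 = 159, β' = 9 + 29 = 38.
Posterior mean = α'/β' = 159/38.

159/38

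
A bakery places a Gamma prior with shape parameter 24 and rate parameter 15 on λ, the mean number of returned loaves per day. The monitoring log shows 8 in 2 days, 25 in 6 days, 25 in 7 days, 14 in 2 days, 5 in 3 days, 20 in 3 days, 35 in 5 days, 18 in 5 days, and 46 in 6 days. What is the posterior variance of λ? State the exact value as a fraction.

55/729

Total count: 8 + 25 + 25 + 14 + 5 + 20 + 35 + 18 + 46 = 196.
Total exposure: 2 + 6 + 7 + 2 + 3 + 3 + 5 + 5 + 6 = 39 days.
Conjugate update: add total count to the shape and total exposure to the rate, giving Gamma(220, 54).
Posterior variance = α'/β'² = 220/2916 = 55/729.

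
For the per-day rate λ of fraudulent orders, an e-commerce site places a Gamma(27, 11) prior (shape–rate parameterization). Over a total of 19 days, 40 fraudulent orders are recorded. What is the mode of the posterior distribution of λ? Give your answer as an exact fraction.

Total count 40 over total exposure 19 days.
Conjugate update: add total count to the shape and total exposure to the rate, giving Gamma(67, 30).
Posterior mode = (α'−1)/β' = 66/30 = 11/5.

11/5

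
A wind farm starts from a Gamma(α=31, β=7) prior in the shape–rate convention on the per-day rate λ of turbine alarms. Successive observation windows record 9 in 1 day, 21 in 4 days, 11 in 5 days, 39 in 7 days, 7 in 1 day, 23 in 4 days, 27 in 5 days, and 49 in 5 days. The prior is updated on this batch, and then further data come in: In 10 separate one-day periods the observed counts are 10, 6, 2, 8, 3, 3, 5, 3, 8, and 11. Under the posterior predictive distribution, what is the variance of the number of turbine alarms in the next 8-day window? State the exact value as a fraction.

125856/2401

Total count: 9 + 21 + 11 + 39 + 7 + 23 + 27 + 49 = 186.
Total exposure: 1 + 4 + 5 + 7 + 1 + 4 + 5 + 5 = 32 days.
After the first batch: Gamma(31 + 186, 7 + 32) = Gamma(217, 39).
Total count: 10 + 6 + 2 + 8 + 3 + 3 + 5 + 3 + 8 + 11 = 59.
Total exposure: 10 days.
After the second batch: Gamma(217 + 59, 39 + 10) = Gamma(276, 49).
The posterior predictive for a window of length T is Negative Binomial with variance T·α'·(β'+T)/β'² = 8·276·57/2401 = 125856/2401.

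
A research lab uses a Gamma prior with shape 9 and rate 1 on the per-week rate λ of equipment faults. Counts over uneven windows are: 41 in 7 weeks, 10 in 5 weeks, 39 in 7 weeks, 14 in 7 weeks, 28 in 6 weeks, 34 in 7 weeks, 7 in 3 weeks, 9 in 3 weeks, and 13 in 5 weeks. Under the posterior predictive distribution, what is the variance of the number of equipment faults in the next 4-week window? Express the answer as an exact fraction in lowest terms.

880/51

Total count: 41 + 10 + 39 + 14 + 28 + 34 + 7 + 9 + 13 = 195.
Total exposure: 7 + 5 + 7 + 7 + 6 + 7 + 3 + 3 + 5 = 50 weeks.
By Gamma–Poisson conjugacy, the posterior is Gamma(α + Σx, β + Σt) = Gamma(9 + 195, 1 + 50) = Gamma(204, 51).
The posterior predictive for a window of length T is Negative Binomial with variance T·α'·(β'+T)/β'² = 4·204·55/2601 = 880/51.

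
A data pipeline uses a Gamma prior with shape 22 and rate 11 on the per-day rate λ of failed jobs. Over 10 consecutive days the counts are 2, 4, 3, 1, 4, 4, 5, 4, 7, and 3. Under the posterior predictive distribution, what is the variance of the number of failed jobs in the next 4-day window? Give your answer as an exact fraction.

Total count: 2 + 4 + 3 + 1 + 4 + 4 + 5 + 4 + 7 + 3 = 37.
Total exposure: 10 days.
The Gamma prior is conjugate for the Poisson rate, so λ | data ~ Gamma(22+37, 11+10) = Gamma(59, 21).
The posterior predictive for a window of length T is Negative Binomial with variance T·α'·(β'+T)/β'² = 4·59·25/441 = 5900/441.

5900/441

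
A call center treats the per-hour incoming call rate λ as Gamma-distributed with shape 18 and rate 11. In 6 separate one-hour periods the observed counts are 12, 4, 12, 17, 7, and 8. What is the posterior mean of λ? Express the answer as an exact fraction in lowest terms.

78/17

Total count: 12 + 4 + 12 + 17 + 7 + 8 = 60.
Total exposure: 6 hours.
Gamma(α, β) with Poisson data over total exposure Σt gives posterior Gamma(α+Σx, β+Σt) = Gamma(78, 17).
Posterior mean = α'/β' = 78/17.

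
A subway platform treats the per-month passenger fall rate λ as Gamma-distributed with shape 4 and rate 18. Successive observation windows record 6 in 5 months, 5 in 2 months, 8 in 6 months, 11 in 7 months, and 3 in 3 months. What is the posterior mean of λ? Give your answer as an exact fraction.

37/41

Total count: 6 + 5 + 8 + 11 + 3 = 33.
Total exposure: 5 + 2 + 6 + 7 + 3 = 23 months.
Conjugate update: add total count to the shape and total exposure to the rate, giving Gamma(37, 41).
Posterior mean = α'/β' = 37/41.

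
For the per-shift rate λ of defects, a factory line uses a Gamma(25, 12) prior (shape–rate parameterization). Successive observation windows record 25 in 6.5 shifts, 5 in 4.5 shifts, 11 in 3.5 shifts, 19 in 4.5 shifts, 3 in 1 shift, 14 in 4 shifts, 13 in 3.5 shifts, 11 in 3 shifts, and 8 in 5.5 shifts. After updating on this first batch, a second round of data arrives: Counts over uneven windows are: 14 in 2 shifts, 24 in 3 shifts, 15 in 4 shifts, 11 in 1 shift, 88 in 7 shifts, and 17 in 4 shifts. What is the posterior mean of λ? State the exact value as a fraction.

101/23

Total count: 25 + 5 + 11 + 19 + 3 + 14 + 13 + 11 + 8 = 109.
Total exposure: 6.5 + 4.5 + 3.5 + 4.5 + 1 + 4 + 3.5 + 3 + 5.5 = 36 shifts.
After the first batch: Gamma(25 + 109, 12 + 36) = Gamma(134, 48).
Total count: 14 + 24 + 15 + 11 + 88 + 17 = 169.
Total exposure: 2 + 3 + 4 + 1 + 7 + 4 = 21 shifts.
After the second batch: Gamma(134 + 169, 48 + 21) = Gamma(303, 69).
Posterior mean = α'/β' = 303/69 = 101/23.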